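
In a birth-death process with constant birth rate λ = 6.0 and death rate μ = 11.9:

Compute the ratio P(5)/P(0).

For constant rates: P(n)/P(0) = (λ/μ)^n
P(5)/P(0) = (6.0/11.9)^5 = 0.504202^5 = 0.03259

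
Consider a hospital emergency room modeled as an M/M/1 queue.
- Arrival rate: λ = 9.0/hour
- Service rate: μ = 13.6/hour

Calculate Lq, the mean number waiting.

ρ = λ/μ = 9.0/13.6 = 0.6618
For M/M/1: Lq = λ²/(μ(μ-λ))
Lq = 81.00/(13.6 × 4.60)
Lq = 1.2948 patients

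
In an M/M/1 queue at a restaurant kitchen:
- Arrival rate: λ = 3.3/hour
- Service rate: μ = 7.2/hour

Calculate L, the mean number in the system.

ρ = λ/μ = 3.3/7.2 = 0.4583
For M/M/1: L = λ/(μ-λ)
L = 3.3/(7.2-3.3) = 3.3/3.90
L = 0.8462 orders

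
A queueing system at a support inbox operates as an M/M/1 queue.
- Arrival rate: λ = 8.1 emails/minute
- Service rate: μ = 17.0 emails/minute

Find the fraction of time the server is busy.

Server utilization: ρ = λ/μ
ρ = 8.1/17.0 = 0.4765
The server is busy 47.65% of the time.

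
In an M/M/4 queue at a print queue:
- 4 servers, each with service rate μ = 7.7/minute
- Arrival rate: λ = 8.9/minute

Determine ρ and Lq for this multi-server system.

Traffic intensity: ρ = λ/(cμ) = 8.9/(4×7.7) = 0.2890
Since ρ = 0.2890 < 1, system is stable.
Offered load a = λ/μ = cρ = 8.9/7.7 = 1.1558
P₀ = [ Σₙ₌₀^3 aⁿ/n! + a^4/(4!(1-ρ)) ]⁻¹
Σ = a^0/0! + a^1/1! + a^2/2! + a^3/3! = 1.0000 + 1.1558 + 0.6680 + 0.2574 = 3.0812
a^4/(4!(1-ρ)) = 1.7848/(24 × 0.7110) = 0.1046
P₀ = 1/(3.0812 + 0.1046) = 0.3139
Lq = P₀·a^4·ρ / (4!(1-ρ)²) = 0.3139 × 1.7848 × 0.2890 / (24 × 0.5056) = 0.01334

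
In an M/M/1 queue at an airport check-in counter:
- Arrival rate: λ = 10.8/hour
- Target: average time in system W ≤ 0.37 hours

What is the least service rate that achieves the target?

For M/M/1: W = 1/(μ-λ)
Need W ≤ 0.37, so 1/(μ-λ) ≤ 0.37
μ - λ ≥ 1/0.37 = 2.7027
μ ≥ 10.8 + 2.7027 = 13.5027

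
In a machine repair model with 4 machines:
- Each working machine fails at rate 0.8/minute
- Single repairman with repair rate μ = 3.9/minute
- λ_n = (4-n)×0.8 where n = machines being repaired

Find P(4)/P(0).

P(4)/P(0) = ∏_{i=0}^{4-1} λ_i/μ_{i+1}
= (4-0)×0.8/3.9 × (4-1)×0.8/3.9 × (4-2)×0.8/3.9 × (4-3)×0.8/3.9
= 0.04249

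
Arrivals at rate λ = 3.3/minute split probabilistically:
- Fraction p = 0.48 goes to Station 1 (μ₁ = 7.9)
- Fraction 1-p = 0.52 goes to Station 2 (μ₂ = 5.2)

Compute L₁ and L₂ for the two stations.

Effective rates: λ₁ = 3.3×0.48 = 1.584, λ₂ = 3.3×0.52 = 1.716
Station 1: ρ₁ = 1.584/7.9 = 0.2005, L₁ = ρ₁/(1-ρ₁) = 0.2005/(1-0.2005) = 0.2508
Station 2: ρ₂ = 1.716/5.2 = 0.3300, L₂ = ρ₂/(1-ρ₂) = 0.3300/(1-0.3300) = 0.4925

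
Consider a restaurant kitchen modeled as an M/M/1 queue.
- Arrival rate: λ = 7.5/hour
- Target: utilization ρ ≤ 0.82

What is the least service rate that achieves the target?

ρ = λ/μ, so μ = λ/ρ
μ ≥ 7.5/0.82 = 9.1463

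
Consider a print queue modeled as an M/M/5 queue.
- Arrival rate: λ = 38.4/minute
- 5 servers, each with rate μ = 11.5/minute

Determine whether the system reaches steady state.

Stability requires ρ = λ/(cμ) < 1
ρ = 38.4/(5 × 11.5) = 38.4/57.50 = 0.6678
Since 0.6678 < 1, the system is STABLE.
The servers are busy 66.78% of the time.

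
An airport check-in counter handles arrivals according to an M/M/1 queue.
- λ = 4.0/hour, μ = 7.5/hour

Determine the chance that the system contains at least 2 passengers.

ρ = λ/μ = 4.0/7.5 = 0.5333
P(N ≥ n) = ρⁿ
P(N ≥ 2) = 0.5333^2
P(N ≥ 2) = 0.2844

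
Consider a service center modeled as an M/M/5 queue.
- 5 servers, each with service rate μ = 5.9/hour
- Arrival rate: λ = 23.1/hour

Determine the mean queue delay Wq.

Traffic intensity: ρ = λ/(cμ) = 23.1/(5×5.9) = 0.7831
Since ρ = 0.7831 < 1, system is stable.
Offered load a = λ/μ = cρ = 23.1/5.9 = 3.9153
P₀ = [ Σₙ₌₀^4 aⁿ/n! + a^5/(5!(1-ρ)) ]⁻¹
Σ = a^0/0! + a^1/1! + a^2/2! + a^3/3! + a^4/4! = 1.0000 + 3.9153 + 7.6646 + 10.0030 + 9.7910 = 32.3739
a^5/(5!(1-ρ)) = 920.0255/(120 × 0.216949) = 35.3395
P₀ = 1/(32.3739 + 35.3395) = 0.01477
Lq = P₀·a^5·ρ / (5!(1-ρ)²) = 0.014768 × 920.0255 × 0.78305 / (120 × 0.047067) = 1.8837
Wq = Lq/λ = 1.8837/23.1 = 0.08155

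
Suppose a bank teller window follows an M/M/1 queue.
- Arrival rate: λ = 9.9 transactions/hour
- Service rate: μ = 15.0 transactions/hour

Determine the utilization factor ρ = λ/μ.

Server utilization: ρ = λ/μ
ρ = 9.9/15.0 = 0.6600
The server is busy 66.00% of the time.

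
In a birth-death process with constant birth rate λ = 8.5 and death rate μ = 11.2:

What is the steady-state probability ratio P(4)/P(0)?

For constant rates: P(n)/P(0) = (λ/μ)^n
P(4)/P(0) = (8.5/11.2)^4 = 0.7589^4 = 0.3317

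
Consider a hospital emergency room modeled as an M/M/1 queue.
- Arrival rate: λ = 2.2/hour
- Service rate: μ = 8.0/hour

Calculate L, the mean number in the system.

ρ = λ/μ = 2.2/8.0 = 0.2750
For M/M/1: L = λ/(μ-λ)
L = 2.2/(8.0-2.2) = 2.2/5.80
L = 0.3793 patients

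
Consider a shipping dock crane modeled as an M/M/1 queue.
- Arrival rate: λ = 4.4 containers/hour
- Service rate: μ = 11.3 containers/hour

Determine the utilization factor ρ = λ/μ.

Server utilization: ρ = λ/μ
ρ = 4.4/11.3 = 0.3894
The server is busy 38.94% of the time.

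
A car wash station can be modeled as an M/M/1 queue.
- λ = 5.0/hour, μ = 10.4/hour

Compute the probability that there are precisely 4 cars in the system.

ρ = λ/μ = 5.0/10.4 = 0.48077
P(n) = (1-ρ)ρⁿ
P(4) = (1-0.48077) × 0.48077^4
P(4) = 0.5192 × 0.05343
P(4) = 0.02774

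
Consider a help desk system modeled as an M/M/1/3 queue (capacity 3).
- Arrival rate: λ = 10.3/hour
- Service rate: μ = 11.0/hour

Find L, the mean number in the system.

ρ = λ/μ = 10.3/11.0 = 0.93636
P₀ = (1-ρ)/(1-ρ^(K+1)) = (1-0.93636)/(1-0.93636^4) = 0.063640/0.23127 = 0.2752
P_K = P₀×ρ^K = 0.2752 × 0.93636^3 = 0.2752 × 0.8210 = 0.2259
L = ρ[1 - (K+1)ρ^K + Kρ^(K+1)] / [(1-ρ)(1-ρ^(K+1))]
L = 0.93636 × (1 - 4×0.8209724 + 3×0.7687257) / ((1 - 0.93636) × (1 - 0.7687257)) = 1.4179 tickets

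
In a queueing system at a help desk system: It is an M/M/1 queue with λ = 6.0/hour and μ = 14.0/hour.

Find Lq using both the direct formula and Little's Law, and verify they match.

Method 1 (direct): Lq = λ²/(μ(μ-λ)) = 36.00/(14.0 × 8.00) = 0.3214

Method 2 (Little's Law):
W = 1/(μ-λ) = 1/8.00 = 0.1250
Wq = W - 1/μ = 0.1250 - 0.07143 = 0.05357
Lq = λWq = 6.0 × 0.05357 = 0.3214 ✔ (matches Method 1)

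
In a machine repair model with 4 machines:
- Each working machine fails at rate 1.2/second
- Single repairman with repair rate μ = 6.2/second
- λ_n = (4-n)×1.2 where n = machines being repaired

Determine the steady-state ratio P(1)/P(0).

P(1)/P(0) = ∏_{i=0}^{1-1} λ_i/μ_{i+1}
= (4-0)×1.2/6.2
= 0.7742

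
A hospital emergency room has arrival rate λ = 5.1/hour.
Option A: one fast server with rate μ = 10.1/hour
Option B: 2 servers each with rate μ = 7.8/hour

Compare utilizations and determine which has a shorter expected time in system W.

Option A: single server μ = 10.1 (M/M/1)
  ρ_A = 5.1/10.1 = 0.5050
  W_A = 1/(μ-λ) = 1/(10.1-5.1) = 1/5.00 = 0.2000

Option B: 2 servers μ = 7.8 (M/M/2)
  ρ_B = λ/(cμ) = 5.1/(2×7.8) = 0.3269
  Offered load a = λ/μ = cρ = 5.1/7.8 = 0.6538
  P₀ = [ Σₙ₌₀^1 aⁿ/n! + a^2/(2!(1-ρ)) ]⁻¹
  Σ = a^0/0! + a^1/1! = 1.0000 + 0.6538 = 1.6538
  a^2/(2!(1-ρ)) = 0.4275/(2 × 0.6731) = 0.3176
  P₀ = 1/(1.65385 + 0.317582) = 0.5072
  Lq = P₀·a^2·ρ / (2!(1-ρ)²) = 0.5072 × 0.4275 × 0.3269 / (2 × 0.4530) = 0.07824
  Wq_B = Lq/λ = 0.07824/5.1 = 0.01534
  W_B = Wq_B + 1/μ = 0.01534 + 0.1282 = 0.1435

Since W_B = 0.1435 < W_A = 0.2000, Option B (multiple servers) has the shorter time in system.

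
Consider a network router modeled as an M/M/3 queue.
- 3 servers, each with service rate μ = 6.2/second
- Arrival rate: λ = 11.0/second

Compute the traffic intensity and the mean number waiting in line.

Traffic intensity: ρ = λ/(cμ) = 11.0/(3×6.2) = 0.5914
Since ρ = 0.5914 < 1, system is stable.
Offered load a = λ/μ = cρ = 11.0/6.2 = 1.7742
P₀ = [ Σₙ₌₀^2 aⁿ/n! + a^3/(3!(1-ρ)) ]⁻¹
Σ = a^0/0! + a^1/1! + a^2/2! = 1.0000 + 1.7742 + 1.5739 = 4.3481
a^3/(3!(1-ρ)) = 5.5847/(6 × 0.4086) = 2.2780
P₀ = 1/(4.3481 + 2.2780) = 0.1509
Lq = P₀·a^3·ρ / (3!(1-ρ)²) = 0.15092 × 5.5847 × 0.59140 / (6 × 0.16696) = 0.4976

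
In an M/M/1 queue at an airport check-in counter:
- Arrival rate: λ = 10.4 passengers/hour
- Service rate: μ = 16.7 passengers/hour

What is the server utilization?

Server utilization: ρ = λ/μ
ρ = 10.4/16.7 = 0.6228
The server is busy 62.28% of the time.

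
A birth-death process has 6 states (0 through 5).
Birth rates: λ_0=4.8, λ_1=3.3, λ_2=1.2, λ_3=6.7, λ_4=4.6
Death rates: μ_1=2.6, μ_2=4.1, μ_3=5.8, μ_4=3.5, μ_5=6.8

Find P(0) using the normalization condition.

Ratios P(n)/P(0) = (λ₀···λₙ₋₁)/(μ₁···μₙ):
P(1)/P(0) = (4.8)/(2.6) = 1.8462
P(2)/P(0) = (4.8×3.3)/(2.6×4.1) = 1.4859
P(3)/P(0) = (4.8×3.3×1.2)/(2.6×4.1×5.8) = 0.3074
P(4)/P(0) = (4.8×3.3×1.2×6.7)/(2.6×4.1×5.8×3.5) = 0.5885
P(5)/P(0) = (4.8×3.3×1.2×6.7×4.6)/(2.6×4.1×5.8×3.5×6.8) = 0.3981

Normalization: ∑ P(n) = 1
P(0) × (1.0000 + 1.8462 + 1.4859 + 0.3074 + 0.5885 + 0.3981) = 1
P(0) × 5.6261 = 1
P(0) = 1/5.6261 = 0.1777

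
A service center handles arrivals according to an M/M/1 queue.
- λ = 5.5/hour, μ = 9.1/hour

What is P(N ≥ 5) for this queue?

ρ = λ/μ = 5.5/9.1 = 0.6044
P(N ≥ n) = ρⁿ
P(N ≥ 5) = 0.6044^5
P(N ≥ 5) = 0.08065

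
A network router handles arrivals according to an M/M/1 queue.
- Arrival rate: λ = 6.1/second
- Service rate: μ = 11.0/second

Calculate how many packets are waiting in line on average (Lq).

ρ = λ/μ = 6.1/11.0 = 0.5545
For M/M/1: Lq = λ²/(μ(μ-λ))
Lq = 37.21/(11.0 × 4.90)
Lq = 0.6904 packets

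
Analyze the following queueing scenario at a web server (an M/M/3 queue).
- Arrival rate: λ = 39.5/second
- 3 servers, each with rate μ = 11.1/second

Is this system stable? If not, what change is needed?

Stability requires ρ = λ/(cμ) < 1
ρ = 39.5/(3 × 11.1) = 39.5/33.30 = 1.1862
Since 1.1862 ≥ 1, the system is UNSTABLE.
Need c > λ/μ = 39.5/11.1 = 3.56.
Minimum servers needed: c = 4.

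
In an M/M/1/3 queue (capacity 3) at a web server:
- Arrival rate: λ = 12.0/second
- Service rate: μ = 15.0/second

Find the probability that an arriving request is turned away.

ρ = λ/μ = 12.0/15.0 = 0.8000
P₀ = (1-ρ)/(1-ρ^(K+1)) = (1-0.8000)/(1-0.8000^4) = 0.2000/0.5904 = 0.3388
P_K = P₀×ρ^K = 0.33875 × 0.8000^3 = 0.33875 × 0.51200 = 0.1734
Blocking probability = 17.34%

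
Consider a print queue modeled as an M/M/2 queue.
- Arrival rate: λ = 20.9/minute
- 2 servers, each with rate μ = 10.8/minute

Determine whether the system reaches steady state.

Stability requires ρ = λ/(cμ) < 1
ρ = 20.9/(2 × 10.8) = 20.9/21.60 = 0.9676
Since 0.9676 < 1, the system is STABLE.
The servers are busy 96.76% of the time.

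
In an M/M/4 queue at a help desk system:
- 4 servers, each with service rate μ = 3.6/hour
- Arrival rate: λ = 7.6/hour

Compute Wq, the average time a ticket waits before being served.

Traffic intensity: ρ = λ/(cμ) = 7.6/(4×3.6) = 0.5278
Since ρ = 0.5278 < 1, system is stable.
Offered load a = λ/μ = cρ = 7.6/3.6 = 2.1111
P₀ = [ Σₙ₌₀^3 aⁿ/n! + a^4/(4!(1-ρ)) ]⁻¹
Σ = a^0/0! + a^1/1! + a^2/2! + a^3/3! = 1.0000 + 2.1111 + 2.2284 + 1.5681 = 6.9076
a^4/(4!(1-ρ)) = 19.8630/(24 × 0.47222) = 1.7526
P₀ = 1/(6.9076 + 1.7526) = 0.1155
Lq = P₀·a^4·ρ / (4!(1-ρ)²) = 0.1155 × 19.8630 × 0.5278 / (24 × 0.2230) = 0.2262
Wq = Lq/λ = 0.2262/7.6 = 0.02976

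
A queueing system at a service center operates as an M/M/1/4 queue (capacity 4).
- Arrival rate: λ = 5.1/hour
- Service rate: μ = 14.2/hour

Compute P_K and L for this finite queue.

ρ = λ/μ = 5.1/14.2 = 0.35915
P₀ = (1-ρ)/(1-ρ^(K+1)) = (1-0.35915)/(1-0.35915^5) = 0.6408/0.9940 = 0.6447
P_K = P₀×ρ^K = 0.6447 × 0.35915^4 = 0.6447 × 0.01664 = 0.01073
Blocking probability P_4 = 0.01073 (1.07%)
L = ρ[1 - (K+1)ρ^K + Kρ^(K+1)] / [(1-ρ)(1-ρ^(K+1))]
L = 0.35915 × (1 - 5×0.01664 + 4×0.005976) / ((1 - 0.35915) × (1 - 0.005976)) = 0.5304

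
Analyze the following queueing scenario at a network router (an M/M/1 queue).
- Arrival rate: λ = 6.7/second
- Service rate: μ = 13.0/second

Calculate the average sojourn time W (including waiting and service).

First, compute utilization: ρ = λ/μ = 6.7/13.0 = 0.5154
For M/M/1: W = 1/(μ-λ)
W = 1/(13.0-6.7) = 1/6.30
W = 0.1587 seconds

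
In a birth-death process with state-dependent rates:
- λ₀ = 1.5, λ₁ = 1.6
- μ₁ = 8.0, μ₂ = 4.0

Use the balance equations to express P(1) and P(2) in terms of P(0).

Balance equations:
State 0: λ₀P₀ = μ₁P₁ → P₁ = (λ₀/μ₁)P₀ = (1.5/8.0)P₀ = 0.1875P₀
State 1: P₂ = (λ₀λ₁)/(μ₁μ₂)P₀ = (1.5×1.6)/(8.0×4.0)P₀ = 0.07500P₀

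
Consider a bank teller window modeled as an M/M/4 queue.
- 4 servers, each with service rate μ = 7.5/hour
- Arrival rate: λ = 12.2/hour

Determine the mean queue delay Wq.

Traffic intensity: ρ = λ/(cμ) = 12.2/(4×7.5) = 0.4067
Since ρ = 0.4067 < 1, system is stable.
Offered load a = λ/μ = cρ = 12.2/7.5 = 1.6267
P₀ = [ Σₙ₌₀^3 aⁿ/n! + a^4/(4!(1-ρ)) ]⁻¹
Σ = a^0/0! + a^1/1! + a^2/2! + a^3/3! = 1.0000 + 1.6267 + 1.3230 + 0.7174 = 4.6671
a^4/(4!(1-ρ)) = 7.0016/(24 × 0.5933) = 0.4917
P₀ = 1/(4.6671 + 0.4917) = 0.1938
Lq = P₀·a^4·ρ / (4!(1-ρ)²) = 0.19385 × 7.0016 × 0.40667 / (24 × 0.35204) = 0.06533
Wq = Lq/λ = 0.06533/12.2 = 0.005355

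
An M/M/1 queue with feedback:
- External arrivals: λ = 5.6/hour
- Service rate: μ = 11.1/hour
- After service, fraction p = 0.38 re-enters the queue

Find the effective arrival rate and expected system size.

Effective arrival rate: λ_eff = λ/(1-p) = 5.6/(1-0.38) = 5.6/0.62 = 9.03226
ρ = λ_eff/μ = 9.03226/11.1 = 0.813717
L = ρ/(1-ρ) = 0.813717/(1-0.813717) = 4.3682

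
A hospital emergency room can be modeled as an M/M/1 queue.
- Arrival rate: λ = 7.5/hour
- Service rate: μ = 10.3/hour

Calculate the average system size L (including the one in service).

ρ = λ/μ = 7.5/10.3 = 0.7282
For M/M/1: L = λ/(μ-λ)
L = 7.5/(10.3-7.5) = 7.5/2.80
L = 2.6786 patients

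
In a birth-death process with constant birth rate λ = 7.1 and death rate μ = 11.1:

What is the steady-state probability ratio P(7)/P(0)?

For constant rates: P(n)/P(0) = (λ/μ)^n
P(7)/P(0) = (7.1/11.1)^7 = 0.63964^7 = 0.04381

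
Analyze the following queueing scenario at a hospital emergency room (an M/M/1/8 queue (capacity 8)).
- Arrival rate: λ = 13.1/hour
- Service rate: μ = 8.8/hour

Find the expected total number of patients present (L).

ρ = λ/μ = 13.1/8.8 = 1.488636
P₀ = (1-ρ)/(1-ρ^(K+1)) = (1-1.488636)/(1-1.488636^9) = -0.4886/-34.9002 = 0.01400
P_K = P₀×ρ^K = 0.01400 × 1.488636^8 = 0.01400 × 24.1162 = 0.3376
L = ρ[1 - (K+1)ρ^K + Kρ^(K+1)] / [(1-ρ)(1-ρ^(K+1))]
L = 1.488636 × (1 - 9×24.11616 + 8×35.90018) / ((1 - 1.488636) × (1 - 35.90018)) = 6.2114 patients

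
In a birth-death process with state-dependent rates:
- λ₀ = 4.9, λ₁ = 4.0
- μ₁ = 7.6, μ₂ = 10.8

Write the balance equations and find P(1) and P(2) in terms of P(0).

Balance equations:
State 0: λ₀P₀ = μ₁P₁ → P₁ = (λ₀/μ₁)P₀ = (4.9/7.6)P₀ = 0.6447P₀
State 1: P₂ = (λ₀λ₁)/(μ₁μ₂)P₀ = (4.9×4.0)/(7.6×10.8)P₀ = 0.2388P₀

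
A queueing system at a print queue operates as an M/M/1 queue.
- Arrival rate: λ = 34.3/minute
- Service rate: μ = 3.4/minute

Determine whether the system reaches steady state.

Stability requires ρ = λ/(cμ) < 1
ρ = 34.3/(1 × 3.4) = 34.3/3.40 = 10.0882
Since 10.0882 ≥ 1, the system is UNSTABLE.
Queue grows without bound. Need μ > λ = 34.3.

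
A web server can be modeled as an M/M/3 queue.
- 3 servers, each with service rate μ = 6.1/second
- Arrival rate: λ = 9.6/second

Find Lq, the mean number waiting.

Traffic intensity: ρ = λ/(cμ) = 9.6/(3×6.1) = 0.5246
Since ρ = 0.5246 < 1, system is stable.
Offered load a = λ/μ = cρ = 9.6/6.1 = 1.5738
P₀ = [ Σₙ₌₀^2 aⁿ/n! + a^3/(3!(1-ρ)) ]⁻¹
Σ = a^0/0! + a^1/1! + a^2/2! = 1.00000 + 1.57377 + 1.23838 = 3.8121
a^3/(3!(1-ρ)) = 3.8978/(6 × 0.4754) = 1.3665
P₀ = 1/(3.8121 + 1.3665) = 0.1931
Lq = P₀·a^3·ρ / (3!(1-ρ)²) = 0.1931 × 3.8978 × 0.5246 / (6 × 0.2260) = 0.2912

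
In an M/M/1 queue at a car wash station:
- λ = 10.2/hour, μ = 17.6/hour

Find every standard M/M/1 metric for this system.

Step 1: ρ = λ/μ = 10.2/17.6 = 0.5795
Step 2: L = λ/(μ-λ) = 10.2/7.40 = 1.3784
Step 3: Lq = λ²/(μ(μ-λ)) = 104.04/(17.6×7.40) = 0.7988
Step 4: W = 1/(μ-λ) = 1/7.40 = 0.13514
Step 5: Wq = λ/(μ(μ-λ)) = 10.2/(17.6×7.40) = 0.07832
Step 6: P(0) = 1-ρ = 0.4205
Verify: L = λW = 10.2×0.13514 = 1.3784 ✔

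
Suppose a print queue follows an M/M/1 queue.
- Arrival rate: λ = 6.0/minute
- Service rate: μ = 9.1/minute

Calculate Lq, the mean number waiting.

ρ = λ/μ = 6.0/9.1 = 0.6593
For M/M/1: Lq = λ²/(μ(μ-λ))
Lq = 36.00/(9.1 × 3.10)
Lq = 1.2761 jobs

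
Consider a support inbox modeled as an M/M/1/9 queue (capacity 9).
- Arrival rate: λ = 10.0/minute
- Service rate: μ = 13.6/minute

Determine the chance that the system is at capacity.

ρ = λ/μ = 10.0/13.6 = 0.73529
P₀ = (1-ρ)/(1-ρ^(K+1)) = (1-0.73529)/(1-0.73529^10) = 0.2647/0.9538 = 0.2775
P_K = P₀×ρ^K = 0.27753 × 0.73529^9 = 0.27753 × 0.062824 = 0.01744
Blocking probability = 1.74%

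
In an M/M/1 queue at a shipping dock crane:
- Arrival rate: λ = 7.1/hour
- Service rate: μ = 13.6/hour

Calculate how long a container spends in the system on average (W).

First, compute utilization: ρ = λ/μ = 7.1/13.6 = 0.5221
For M/M/1: W = 1/(μ-λ)
W = 1/(13.6-7.1) = 1/6.50
W = 0.1538 hours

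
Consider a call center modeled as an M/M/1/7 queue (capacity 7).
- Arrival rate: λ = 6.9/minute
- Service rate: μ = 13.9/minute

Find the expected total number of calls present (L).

ρ = λ/μ = 6.9/13.9 = 0.4964
P₀ = (1-ρ)/(1-ρ^(K+1)) = (1-0.4964)/(1-0.4964^8) = 0.5036/0.9963 = 0.5055
P_K = P₀×ρ^K = 0.5055 × 0.4964^7 = 0.5055 × 0.007427 = 0.003754
L = ρ[1 - (K+1)ρ^K + Kρ^(K+1)] / [(1-ρ)(1-ρ^(K+1))]
L = 0.4964 × (1 - 8×0.007427 + 7×0.003687) / ((1 - 0.4964) × (1 - 0.003687)) = 0.9561 calls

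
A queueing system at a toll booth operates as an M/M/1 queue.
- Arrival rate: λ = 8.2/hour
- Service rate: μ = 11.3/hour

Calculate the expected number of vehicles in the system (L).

ρ = λ/μ = 8.2/11.3 = 0.7257
For M/M/1: L = λ/(μ-λ)
L = 8.2/(11.3-8.2) = 8.2/3.10
L = 2.6452 vehicles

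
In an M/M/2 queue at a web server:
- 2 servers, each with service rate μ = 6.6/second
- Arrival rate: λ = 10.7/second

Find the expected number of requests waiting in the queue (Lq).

Traffic intensity: ρ = λ/(cμ) = 10.7/(2×6.6) = 0.8106
Since ρ = 0.8106 < 1, system is stable.
Offered load a = λ/μ = cρ = 10.7/6.6 = 1.6212
P₀ = [ Σₙ₌₀^1 aⁿ/n! + a^2/(2!(1-ρ)) ]⁻¹
Σ = a^0/0! + a^1/1! = 1.0000 + 1.6212 = 2.6212
a^2/(2!(1-ρ)) = 2.62833/(2 × 0.189394) = 6.9388
P₀ = 1/(2.6212 + 6.9388) = 0.1046
Lq = P₀·a^2·ρ / (2!(1-ρ)²) = 0.104603 × 2.62833 × 0.810606 / (2 × 0.0358701) = 3.1065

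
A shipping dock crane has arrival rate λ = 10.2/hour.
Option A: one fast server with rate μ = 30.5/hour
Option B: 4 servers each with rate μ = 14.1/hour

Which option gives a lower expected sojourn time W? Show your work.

Option A: single server μ = 30.5 (M/M/1)
  ρ_A = 10.2/30.5 = 0.3344
  W_A = 1/(μ-λ) = 1/(30.5-10.2) = 1/20.30 = 0.04926

Option B: 4 servers μ = 14.1 (M/M/4)
  ρ_B = λ/(cμ) = 10.2/(4×14.1) = 0.1809
  Offered load a = λ/μ = cρ = 10.2/14.1 = 0.7234
  P₀ = [ Σₙ₌₀^3 aⁿ/n! + a^4/(4!(1-ρ)) ]⁻¹
  Σ = a^0/0! + a^1/1! + a^2/2! + a^3/3! = 1.0000 + 0.7234 + 0.2617 + 0.06309 = 2.0482
  a^4/(4!(1-ρ)) = 0.2739/(24 × 0.8191) = 0.01393
  P₀ = 1/(2.0482 + 0.01393) = 0.4849
  Lq = P₀·a^4·ρ / (4!(1-ρ)²) = 0.48495 × 0.27386 × 0.18085 / (24 × 0.67100) = 0.001491
  Wq_B = Lq/λ = 0.001491/10.2 = 0.0001462
  W_B = Wq_B + 1/μ = 0.0001462 + 0.07092 = 0.07107

Since W_A = 0.04926 < W_B = 0.07107, Option A (single fast server) has the shorter time in system.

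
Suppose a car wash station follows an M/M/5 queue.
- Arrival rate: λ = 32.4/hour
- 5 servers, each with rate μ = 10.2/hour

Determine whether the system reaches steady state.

Stability requires ρ = λ/(cμ) < 1
ρ = 32.4/(5 × 10.2) = 32.4/51.00 = 0.6353
Since 0.6353 < 1, the system is STABLE.
The servers are busy 63.53% of the time.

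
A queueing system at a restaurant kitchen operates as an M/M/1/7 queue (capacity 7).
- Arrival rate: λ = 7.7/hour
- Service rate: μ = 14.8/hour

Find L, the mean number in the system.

ρ = λ/μ = 7.7/14.8 = 0.52027
P₀ = (1-ρ)/(1-ρ^(K+1)) = (1-0.52027)/(1-0.52027^8) = 0.4797/0.9946 = 0.4823
P_K = P₀×ρ^K = 0.4823 × 0.52027^7 = 0.4823 × 0.01032 = 0.004977
L = ρ[1 - (K+1)ρ^K + Kρ^(K+1)] / [(1-ρ)(1-ρ^(K+1))]
L = 0.52027 × (1 - 8×0.01032 + 7×0.005368) / ((1 - 0.52027) × (1 - 0.005368)) = 1.0413 orders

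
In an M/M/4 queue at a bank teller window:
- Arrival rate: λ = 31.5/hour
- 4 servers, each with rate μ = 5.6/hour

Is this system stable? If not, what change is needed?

Stability requires ρ = λ/(cμ) < 1
ρ = 31.5/(4 × 5.6) = 31.5/22.40 = 1.4062
Since 1.4062 ≥ 1, the system is UNSTABLE.
Need c > λ/μ = 31.5/5.6 = 5.62.
Minimum servers needed: c = 6.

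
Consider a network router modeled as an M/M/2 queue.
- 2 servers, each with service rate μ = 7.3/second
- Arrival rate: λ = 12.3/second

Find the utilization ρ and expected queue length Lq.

Traffic intensity: ρ = λ/(cμ) = 12.3/(2×7.3) = 0.8425
Since ρ = 0.8425 < 1, system is stable.
Offered load a = λ/μ = cρ = 12.3/7.3 = 1.6849
P₀ = [ Σₙ₌₀^1 aⁿ/n! + a^2/(2!(1-ρ)) ]⁻¹
Σ = a^0/0! + a^1/1! = 1.0000 + 1.6849 = 2.6849
a^2/(2!(1-ρ)) = 2.83899/(2 × 0.157534) = 9.0107
P₀ = 1/(2.6849 + 9.0107) = 0.08550
Lq = P₀·a^2·ρ / (2!(1-ρ)²) = 0.0855019 × 2.83899 × 0.842466 / (2 × 0.0248170) = 4.1201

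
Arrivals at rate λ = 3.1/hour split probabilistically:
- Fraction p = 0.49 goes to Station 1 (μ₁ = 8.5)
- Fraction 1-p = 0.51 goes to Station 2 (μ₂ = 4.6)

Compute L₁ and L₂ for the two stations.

Effective rates: λ₁ = 3.1×0.49 = 1.519, λ₂ = 3.1×0.51 = 1.581
Station 1: ρ₁ = 1.519/8.5 = 0.1787, L₁ = ρ₁/(1-ρ₁) = 0.1787/(1-0.1787) = 0.2176
Station 2: ρ₂ = 1.581/4.6 = 0.3437, L₂ = ρ₂/(1-ρ₂) = 0.3437/(1-0.3437) = 0.5237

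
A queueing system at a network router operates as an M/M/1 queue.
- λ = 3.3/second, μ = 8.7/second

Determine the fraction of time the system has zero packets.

ρ = λ/μ = 3.3/8.7 = 0.3793
P(0) = 1 - ρ = 1 - 0.3793 = 0.6207
The server is idle 62.07% of the time.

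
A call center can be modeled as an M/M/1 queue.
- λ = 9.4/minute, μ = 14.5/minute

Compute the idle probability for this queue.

ρ = λ/μ = 9.4/14.5 = 0.6483
P(0) = 1 - ρ = 1 - 0.6483 = 0.3517
The server is idle 35.17% of the time.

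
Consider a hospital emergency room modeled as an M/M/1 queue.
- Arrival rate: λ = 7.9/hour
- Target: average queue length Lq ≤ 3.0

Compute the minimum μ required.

For M/M/1: Lq = λ²/(μ(μ-λ))
Need Lq ≤ 3.0, i.e. μ(μ-λ) ≥ λ²/3.0
μ² - 7.9μ - 62.41/3.0 ≥ 0  →  μ² - 7.9μ - 20.80333 ≥ 0
Quadratic formula (positive root): μ = [λ + √(λ² + 4×20.80333)]/2
Discriminant: 62.41 + 4×20.80333 = 145.6233, √145.6233 = 12.0674
μ ≥ (7.9 + 12.0674)/2 = 9.9837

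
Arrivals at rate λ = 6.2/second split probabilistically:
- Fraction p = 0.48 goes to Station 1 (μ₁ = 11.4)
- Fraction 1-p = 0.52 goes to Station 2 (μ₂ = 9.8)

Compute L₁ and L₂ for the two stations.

Effective rates: λ₁ = 6.2×0.48 = 2.976, λ₂ = 6.2×0.52 = 3.224
Station 1: ρ₁ = 2.976/11.4 = 0.26105, L₁ = ρ₁/(1-ρ₁) = 0.26105/(1-0.26105) = 0.3533
Station 2: ρ₂ = 3.224/9.8 = 0.3290, L₂ = ρ₂/(1-ρ₂) = 0.3290/(1-0.3290) = 0.4903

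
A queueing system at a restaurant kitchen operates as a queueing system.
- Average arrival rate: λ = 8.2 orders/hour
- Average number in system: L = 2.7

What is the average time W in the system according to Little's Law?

Little's Law: L = λW, so W = L/λ
W = 2.7/8.2 = 0.3293 hours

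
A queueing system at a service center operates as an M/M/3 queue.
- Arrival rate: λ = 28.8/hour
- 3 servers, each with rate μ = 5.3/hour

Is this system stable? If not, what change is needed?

Stability requires ρ = λ/(cμ) < 1
ρ = 28.8/(3 × 5.3) = 28.8/15.90 = 1.8113
Since 1.8113 ≥ 1, the system is UNSTABLE.
Need c > λ/μ = 28.8/5.3 = 5.43.
Minimum servers needed: c = 6.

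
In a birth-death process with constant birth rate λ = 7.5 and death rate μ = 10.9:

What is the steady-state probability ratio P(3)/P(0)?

For constant rates: P(n)/P(0) = (λ/μ)^n
P(3)/P(0) = (7.5/10.9)^3 = 0.6881^3 = 0.3258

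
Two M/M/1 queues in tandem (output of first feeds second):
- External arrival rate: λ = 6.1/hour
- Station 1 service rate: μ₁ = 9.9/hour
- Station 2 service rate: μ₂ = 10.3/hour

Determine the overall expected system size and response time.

By Jackson's theorem, each station behaves as independent M/M/1.
Station 1: ρ₁ = 6.1/9.9 = 0.6162, L₁ = ρ₁/(1-ρ₁) = λ/(μ₁-λ) = 6.1/3.80 = 1.60526
Station 2: ρ₂ = 6.1/10.3 = 0.5922, L₂ = ρ₂/(1-ρ₂) = λ/(μ₂-λ) = 6.1/4.20 = 1.45238
Total: L = L₁ + L₂ = 1.60526 + 1.45238 = 3.05764
W = L/λ = 3.05764/6.1 = 0.5013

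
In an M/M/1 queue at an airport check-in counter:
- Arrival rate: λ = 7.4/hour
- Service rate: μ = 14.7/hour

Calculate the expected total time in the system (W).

First, compute utilization: ρ = λ/μ = 7.4/14.7 = 0.5034
For M/M/1: W = 1/(μ-λ)
W = 1/(14.7-7.4) = 1/7.30
W = 0.1370 hours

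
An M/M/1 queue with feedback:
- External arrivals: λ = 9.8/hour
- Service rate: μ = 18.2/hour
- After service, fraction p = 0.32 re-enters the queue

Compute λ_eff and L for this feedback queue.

Effective arrival rate: λ_eff = λ/(1-p) = 9.8/(1-0.32) = 9.8/0.68 = 14.41176
ρ = λ_eff/μ = 14.41176/18.2 = 0.791855
L = ρ/(1-ρ) = 0.791855/(1-0.791855) = 3.8043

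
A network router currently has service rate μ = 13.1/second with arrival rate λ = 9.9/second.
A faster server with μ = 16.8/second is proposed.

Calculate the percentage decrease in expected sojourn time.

System 1: ρ₁ = 9.9/13.1 = 0.7557, W₁ = 1/(13.1-9.9) = 0.31250
System 2: ρ₂ = 9.9/16.8 = 0.5893, W₂ = 1/(16.8-9.9) = 0.14493
Improvement: (W₁-W₂)/W₁ = (0.31250-0.14493)/0.31250 = 53.62%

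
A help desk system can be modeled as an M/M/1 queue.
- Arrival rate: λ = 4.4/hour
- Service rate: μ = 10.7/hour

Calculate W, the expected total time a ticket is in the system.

First, compute utilization: ρ = λ/μ = 4.4/10.7 = 0.4112
For M/M/1: W = 1/(μ-λ)
W = 1/(10.7-4.4) = 1/6.30
W = 0.1587 hours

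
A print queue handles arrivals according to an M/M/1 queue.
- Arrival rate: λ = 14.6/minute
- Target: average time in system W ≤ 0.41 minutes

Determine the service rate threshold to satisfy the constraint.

For M/M/1: W = 1/(μ-λ)
Need W ≤ 0.41, so 1/(μ-λ) ≤ 0.41
μ - λ ≥ 1/0.41 = 2.4390
μ ≥ 14.6 + 2.4390 = 17.0390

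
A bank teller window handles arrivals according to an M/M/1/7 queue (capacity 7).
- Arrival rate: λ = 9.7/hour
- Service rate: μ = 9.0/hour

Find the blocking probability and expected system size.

ρ = λ/μ = 9.7/9.0 = 1.07778
P₀ = (1-ρ)/(1-ρ^(K+1)) = (1-1.07778)/(1-1.07778^8) = -0.07778/-0.8207 = 0.09477
P_K = P₀×ρ^K = 0.09477 × 1.07778^7 = 0.09477 × 1.6893 = 0.1601
Blocking probability P_7 = 0.1601 (16.01%)
L = ρ[1 - (K+1)ρ^K + Kρ^(K+1)] / [(1-ρ)(1-ρ^(K+1))]
L = 1.07778 × (1 - 8×1.689316 + 7×1.820711) / ((1 - 1.07778) × (1 - 1.820711)) = 3.8909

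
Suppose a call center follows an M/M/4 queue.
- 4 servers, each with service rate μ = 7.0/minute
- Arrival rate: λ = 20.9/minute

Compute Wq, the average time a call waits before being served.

Traffic intensity: ρ = λ/(cμ) = 20.9/(4×7.0) = 0.7464
Since ρ = 0.7464 < 1, system is stable.
Offered load a = λ/μ = cρ = 20.9/7.0 = 2.9857
P₀ = [ Σₙ₌₀^3 aⁿ/n! + a^4/(4!(1-ρ)) ]⁻¹
Σ = a^0/0! + a^1/1! + a^2/2! + a^3/3! = 1.00000 + 2.98571 + 4.45724 + 4.43602 = 12.8790
a^4/(4!(1-ρ)) = 79.46813/(24 × 0.2535714) = 13.0581
P₀ = 1/(12.8790 + 13.0581) = 0.03855
Lq = P₀·a^4·ρ / (4!(1-ρ)²) = 0.038555 × 79.4681 × 0.74643 / (24 × 0.064298) = 1.4820
Wq = Lq/λ = 1.4820/20.9 = 0.07091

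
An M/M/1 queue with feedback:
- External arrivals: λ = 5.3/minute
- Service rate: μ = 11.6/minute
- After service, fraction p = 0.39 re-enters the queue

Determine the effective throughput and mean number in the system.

Effective arrival rate: λ_eff = λ/(1-p) = 5.3/(1-0.39) = 5.3/0.61 = 8.6885
ρ = λ_eff/μ = 8.6885/11.6 = 0.74901
L = ρ/(1-ρ) = 0.74901/(1-0.74901) = 2.9842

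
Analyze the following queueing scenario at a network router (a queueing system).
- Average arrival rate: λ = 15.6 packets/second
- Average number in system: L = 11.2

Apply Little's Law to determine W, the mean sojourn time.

Little's Law: L = λW, so W = L/λ
W = 11.2/15.6 = 0.7179 seconds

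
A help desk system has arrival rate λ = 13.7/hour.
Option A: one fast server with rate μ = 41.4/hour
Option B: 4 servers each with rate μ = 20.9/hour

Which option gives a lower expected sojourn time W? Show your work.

Option A: single server μ = 41.4 (M/M/1)
  ρ_A = 13.7/41.4 = 0.3309
  W_A = 1/(μ-λ) = 1/(41.4-13.7) = 1/27.70 = 0.03610

Option B: 4 servers μ = 20.9 (M/M/4)
  ρ_B = λ/(cμ) = 13.7/(4×20.9) = 0.1639
  Offered load a = λ/μ = cρ = 13.7/20.9 = 0.6555
  P₀ = [ Σₙ₌₀^3 aⁿ/n! + a^4/(4!(1-ρ)) ]⁻¹
  Σ = a^0/0! + a^1/1! + a^2/2! + a^3/3! = 1.0000 + 0.65550 + 0.21484 + 0.046943 = 1.9173
  a^4/(4!(1-ρ)) = 0.18463/(24 × 0.83612) = 0.009201
  P₀ = 1/(1.9173 + 0.009201) = 0.5191
  Lq = P₀·a^4·ρ / (4!(1-ρ)²) = 0.519079 × 0.184628 × 0.163876 / (24 × 0.699104) = 0.0009360
  Wq_B = Lq/λ = 0.0009360/13.7 = 0.00006832
  W_B = Wq_B + 1/μ = 0.00006832 + 0.04785 = 0.04792

Since W_A = 0.03610 < W_B = 0.04792, Option A (single fast server) has the shorter time in system.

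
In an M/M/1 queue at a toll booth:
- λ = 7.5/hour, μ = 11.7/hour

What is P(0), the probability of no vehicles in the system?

ρ = λ/μ = 7.5/11.7 = 0.6410
P(0) = 1 - ρ = 1 - 0.6410 = 0.3590
The server is idle 35.90% of the time.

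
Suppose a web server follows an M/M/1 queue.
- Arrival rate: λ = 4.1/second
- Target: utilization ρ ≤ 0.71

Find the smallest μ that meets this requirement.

ρ = λ/μ, so μ = λ/ρ
μ ≥ 4.1/0.71 = 5.7746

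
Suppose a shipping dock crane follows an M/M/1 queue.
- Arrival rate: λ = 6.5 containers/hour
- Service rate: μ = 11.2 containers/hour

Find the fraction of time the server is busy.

Server utilization: ρ = λ/μ
ρ = 6.5/11.2 = 0.5804
The server is busy 58.04% of the time.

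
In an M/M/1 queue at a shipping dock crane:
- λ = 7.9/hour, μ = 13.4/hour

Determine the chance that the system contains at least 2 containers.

ρ = λ/μ = 7.9/13.4 = 0.5896
P(N ≥ n) = ρⁿ
P(N ≥ 2) = 0.5896^2
P(N ≥ 2) = 0.3476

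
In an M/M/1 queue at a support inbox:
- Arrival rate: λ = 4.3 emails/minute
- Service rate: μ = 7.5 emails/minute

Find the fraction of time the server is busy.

Server utilization: ρ = λ/μ
ρ = 4.3/7.5 = 0.5733
The server is busy 57.33% of the time.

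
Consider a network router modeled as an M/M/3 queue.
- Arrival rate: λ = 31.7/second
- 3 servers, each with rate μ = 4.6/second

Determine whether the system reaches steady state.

Stability requires ρ = λ/(cμ) < 1
ρ = 31.7/(3 × 4.6) = 31.7/13.80 = 2.2971
Since 2.2971 ≥ 1, the system is UNSTABLE.
Need c > λ/μ = 31.7/4.6 = 6.89.
Minimum servers needed: c = 7.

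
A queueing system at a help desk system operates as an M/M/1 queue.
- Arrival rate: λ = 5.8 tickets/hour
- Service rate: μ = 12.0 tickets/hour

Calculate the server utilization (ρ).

Server utilization: ρ = λ/μ
ρ = 5.8/12.0 = 0.4833
The server is busy 48.33% of the time.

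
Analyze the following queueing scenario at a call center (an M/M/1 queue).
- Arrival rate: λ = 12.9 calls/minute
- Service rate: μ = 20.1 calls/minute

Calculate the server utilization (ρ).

Server utilization: ρ = λ/μ
ρ = 12.9/20.1 = 0.6418
The server is busy 64.18% of the time.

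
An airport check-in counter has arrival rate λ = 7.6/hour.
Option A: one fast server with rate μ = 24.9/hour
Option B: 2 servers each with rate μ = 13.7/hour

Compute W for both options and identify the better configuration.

Option A: single server μ = 24.9 (M/M/1)
  ρ_A = 7.6/24.9 = 0.3052
  W_A = 1/(μ-λ) = 1/(24.9-7.6) = 1/17.30 = 0.05780

Option B: 2 servers μ = 13.7 (M/M/2)
  ρ_B = λ/(cμ) = 7.6/(2×13.7) = 0.2774
  Offered load a = λ/μ = cρ = 7.6/13.7 = 0.5547
  P₀ = [ Σₙ₌₀^1 aⁿ/n! + a^2/(2!(1-ρ)) ]⁻¹
  Σ = a^0/0! + a^1/1! = 1.0000 + 0.5547 = 1.5547
  a^2/(2!(1-ρ)) = 0.3077/(2 × 0.7226) = 0.2129
  P₀ = 1/(1.5547 + 0.2129) = 0.5657
  Lq = P₀·a^2·ρ / (2!(1-ρ)²) = 0.56571 × 0.30774 × 0.27737 / (2 × 0.52219) = 0.04624
  Wq_B = Lq/λ = 0.046237/7.6 = 0.0060838
  W_B = Wq_B + 1/μ = 0.0060838 + 0.072993 = 0.07908

Since W_A = 0.05780 < W_B = 0.07908, Option A (single fast server) has the shorter time in system.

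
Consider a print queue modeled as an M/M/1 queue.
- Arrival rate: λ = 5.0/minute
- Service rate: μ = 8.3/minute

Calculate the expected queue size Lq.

ρ = λ/μ = 5.0/8.3 = 0.6024
For M/M/1: Lq = λ²/(μ(μ-λ))
Lq = 25.00/(8.3 × 3.30)
Lq = 0.9127 jobs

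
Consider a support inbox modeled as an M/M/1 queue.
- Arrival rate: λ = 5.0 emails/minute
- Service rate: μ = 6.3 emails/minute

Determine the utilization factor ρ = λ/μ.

Server utilization: ρ = λ/μ
ρ = 5.0/6.3 = 0.7937
The server is busy 79.37% of the time.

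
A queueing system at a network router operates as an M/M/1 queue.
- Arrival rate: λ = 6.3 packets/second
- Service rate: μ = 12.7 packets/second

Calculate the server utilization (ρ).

Server utilization: ρ = λ/μ
ρ = 6.3/12.7 = 0.4961
The server is busy 49.61% of the time.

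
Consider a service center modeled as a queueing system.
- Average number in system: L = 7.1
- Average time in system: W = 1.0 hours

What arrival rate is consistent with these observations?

Little's Law: L = λW, so λ = L/W
λ = 7.1/1.0 = 7.1000 customers/hour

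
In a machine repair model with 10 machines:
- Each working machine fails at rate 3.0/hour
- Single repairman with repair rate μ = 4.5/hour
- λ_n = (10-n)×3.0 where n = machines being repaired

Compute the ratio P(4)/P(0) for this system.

P(4)/P(0) = ∏_{i=0}^{4-1} λ_i/μ_{i+1}
= (10-0)×3.0/4.5 × (10-1)×3.0/4.5 × (10-2)×3.0/4.5 × (10-3)×3.0/4.5
= 995.5556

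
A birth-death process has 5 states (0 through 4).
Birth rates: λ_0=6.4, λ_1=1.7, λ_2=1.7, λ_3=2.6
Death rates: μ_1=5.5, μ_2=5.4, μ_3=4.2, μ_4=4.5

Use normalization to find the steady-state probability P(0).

Ratios P(n)/P(0) = (λ₀···λₙ₋₁)/(μ₁···μₙ):
P(1)/P(0) = (6.4)/(5.5) = 1.1636
P(2)/P(0) = (6.4×1.7)/(5.5×5.4) = 0.3663
P(3)/P(0) = (6.4×1.7×1.7)/(5.5×5.4×4.2) = 0.1483
P(4)/P(0) = (6.4×1.7×1.7×2.6)/(5.5×5.4×4.2×4.5) = 0.08567

Normalization: ∑ P(n) = 1
P(0) × (1.0000 + 1.1636 + 0.3663 + 0.1483 + 0.08567) = 1
P(0) × 2.7639 = 1
P(0) = 1/2.7639 = 0.3618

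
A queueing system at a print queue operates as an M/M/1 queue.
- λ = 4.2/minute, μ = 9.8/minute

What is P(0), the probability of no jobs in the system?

ρ = λ/μ = 4.2/9.8 = 0.4286
P(0) = 1 - ρ = 1 - 0.4286 = 0.5714
The server is idle 57.14% of the time.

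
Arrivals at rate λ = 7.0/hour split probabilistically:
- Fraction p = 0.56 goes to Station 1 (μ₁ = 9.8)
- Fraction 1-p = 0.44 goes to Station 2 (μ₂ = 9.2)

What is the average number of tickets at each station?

Effective rates: λ₁ = 7.0×0.56 = 3.92, λ₂ = 7.0×0.44 = 3.08
Station 1: ρ₁ = 3.92/9.8 = 0.4000, L₁ = ρ₁/(1-ρ₁) = 0.4000/(1-0.4000) = 0.6667
Station 2: ρ₂ = 3.08/9.2 = 0.3348, L₂ = ρ₂/(1-ρ₂) = 0.3348/(1-0.3348) = 0.5033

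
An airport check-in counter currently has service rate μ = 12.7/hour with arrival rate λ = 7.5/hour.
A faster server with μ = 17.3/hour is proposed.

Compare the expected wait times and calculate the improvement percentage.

System 1: ρ₁ = 7.5/12.7 = 0.5906, W₁ = 1/(12.7-7.5) = 0.19231
System 2: ρ₂ = 7.5/17.3 = 0.4335, W₂ = 1/(17.3-7.5) = 0.10204
Improvement: (W₁-W₂)/W₁ = (0.19231-0.10204)/0.19231 = 46.94%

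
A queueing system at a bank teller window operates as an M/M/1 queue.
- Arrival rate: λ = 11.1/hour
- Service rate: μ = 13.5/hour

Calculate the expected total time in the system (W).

First, compute utilization: ρ = λ/μ = 11.1/13.5 = 0.8222
For M/M/1: W = 1/(μ-λ)
W = 1/(13.5-11.1) = 1/2.40
W = 0.4167 hours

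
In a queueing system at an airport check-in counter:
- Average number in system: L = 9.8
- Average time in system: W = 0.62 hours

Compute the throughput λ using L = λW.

Little's Law: L = λW, so λ = L/W
λ = 9.8/0.62 = 15.8065 passengers/hour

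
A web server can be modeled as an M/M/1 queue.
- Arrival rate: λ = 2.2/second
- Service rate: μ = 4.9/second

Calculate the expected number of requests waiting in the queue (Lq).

ρ = λ/μ = 2.2/4.9 = 0.4490
For M/M/1: Lq = λ²/(μ(μ-λ))
Lq = 4.84/(4.9 × 2.70)
Lq = 0.3658 requests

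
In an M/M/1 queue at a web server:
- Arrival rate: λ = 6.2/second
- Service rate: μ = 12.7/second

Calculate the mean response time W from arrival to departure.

First, compute utilization: ρ = λ/μ = 6.2/12.7 = 0.4882
For M/M/1: W = 1/(μ-λ)
W = 1/(12.7-6.2) = 1/6.50
W = 0.1538 seconds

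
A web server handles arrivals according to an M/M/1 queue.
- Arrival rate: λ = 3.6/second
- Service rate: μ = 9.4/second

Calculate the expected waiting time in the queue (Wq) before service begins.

First, compute utilization: ρ = λ/μ = 3.6/9.4 = 0.3830
For M/M/1: Wq = λ/(μ(μ-λ))
Wq = 3.6/(9.4 × (9.4-3.6))
Wq = 3.6/(9.4 × 5.80)
Wq = 0.06603 seconds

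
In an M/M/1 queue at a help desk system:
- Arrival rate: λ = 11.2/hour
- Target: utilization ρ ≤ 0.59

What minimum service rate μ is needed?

ρ = λ/μ, so μ = λ/ρ
μ ≥ 11.2/0.59 = 18.9831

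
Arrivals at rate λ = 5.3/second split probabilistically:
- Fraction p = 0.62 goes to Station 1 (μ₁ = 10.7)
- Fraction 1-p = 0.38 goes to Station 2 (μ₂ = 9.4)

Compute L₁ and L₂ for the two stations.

Effective rates: λ₁ = 5.3×0.62 = 3.286, λ₂ = 5.3×0.38 = 2.014
Station 1: ρ₁ = 3.286/10.7 = 0.3071, L₁ = ρ₁/(1-ρ₁) = 0.3071/(1-0.3071) = 0.4432
Station 2: ρ₂ = 2.014/9.4 = 0.21426, L₂ = ρ₂/(1-ρ₂) = 0.21426/(1-0.21426) = 0.2727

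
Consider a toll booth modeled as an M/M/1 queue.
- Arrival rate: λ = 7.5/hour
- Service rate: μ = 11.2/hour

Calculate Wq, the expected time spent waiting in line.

First, compute utilization: ρ = λ/μ = 7.5/11.2 = 0.6696
For M/M/1: Wq = λ/(μ(μ-λ))
Wq = 7.5/(11.2 × (11.2-7.5))
Wq = 7.5/(11.2 × 3.70)
Wq = 0.1810 hours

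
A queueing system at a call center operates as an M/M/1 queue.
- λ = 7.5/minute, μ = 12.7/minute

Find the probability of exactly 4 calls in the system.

ρ = λ/μ = 7.5/12.7 = 0.59055
P(n) = (1-ρ)ρⁿ
P(4) = (1-0.59055) × 0.59055^4
P(4) = 0.40945 × 0.12163
P(4) = 0.04980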